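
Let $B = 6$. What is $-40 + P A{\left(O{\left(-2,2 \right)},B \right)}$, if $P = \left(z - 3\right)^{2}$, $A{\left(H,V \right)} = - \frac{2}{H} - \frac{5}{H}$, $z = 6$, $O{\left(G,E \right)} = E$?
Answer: $- \frac{143}{2} \approx -71.5$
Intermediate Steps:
$A{\left(H,V \right)} = - \frac{7}{H}$
$P = 9$ ($P = \left(6 - 3\right)^{2} = 3^{2} = 9$)
$-40 + P A{\left(O{\left(-2,2 \right)},B \right)} = -40 + 9 \left(- \frac{7}{2}\right) = -40 - \frac{63}{2} = - \frac{143}{2}$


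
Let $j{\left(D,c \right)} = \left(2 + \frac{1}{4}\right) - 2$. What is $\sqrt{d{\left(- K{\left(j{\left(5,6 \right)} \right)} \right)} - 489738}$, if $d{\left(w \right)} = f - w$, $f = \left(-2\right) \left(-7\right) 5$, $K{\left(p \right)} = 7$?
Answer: $i \sqrt{489661} \approx 699.76 i$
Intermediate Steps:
$j{\left(D,c \right)} = \frac{1}{4}$ ($j{\left(D,c \right)} = \left(2 + \frac{1}{4}\right) - 2 = \frac{9}{4} - 2 = \frac{1}{4}$)
$f = 70$ ($f = 14 \cdot 5 = 70$)
$d{\left(w \right)} = 70 - w$
$\sqrt{d{\left(- K{\left(j{\left(5,6 \right)} \right)} \right)} - 489738} = \sqrt{\left(70 - \left(-1\right) 7\right) - 489738} = \sqrt{\left(70 - -7\right) - 489738} = \sqrt{\left(70 + 7\right) - 489738} = \sqrt{77 - 489738} = \sqrt{-489661} = i \sqrt{489661}$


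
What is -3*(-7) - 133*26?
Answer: -3437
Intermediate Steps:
-3*(-7) - 133*26 = 21 - 3458 = -3437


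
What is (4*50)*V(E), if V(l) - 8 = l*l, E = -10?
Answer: 21600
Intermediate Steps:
V(l) = 8 + l**2 (V(l) = 8 + l*l = 8 + l**2)
(4*50)*V(E) = (4*50)*(8 + (-10)**2) = 200*(8 + 100) = 200*108 = 21600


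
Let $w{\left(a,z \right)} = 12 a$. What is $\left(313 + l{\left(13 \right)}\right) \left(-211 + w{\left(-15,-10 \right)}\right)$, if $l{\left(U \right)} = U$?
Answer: $-127466$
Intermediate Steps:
$\left(313 + l{\left(13 \right)}\right) \left(-211 + w{\left(-15,-10 \right)}\right) = \left(313 + 13\right) \left(-211 + 12 \left(-15\right)\right) = 326 \left(-211 - 180\right) = 326 \left(-391\right) = -127466$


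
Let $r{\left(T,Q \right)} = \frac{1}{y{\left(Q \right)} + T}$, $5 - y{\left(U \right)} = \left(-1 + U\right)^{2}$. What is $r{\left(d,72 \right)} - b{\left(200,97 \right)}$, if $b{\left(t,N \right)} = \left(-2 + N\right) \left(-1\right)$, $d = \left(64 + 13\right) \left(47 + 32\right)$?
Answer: $\frac{99466}{1047} \approx 95.001$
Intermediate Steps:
$y{\left(U \right)} = 5 - \left(-1 + U\right)^{2}$
$d = 6083$ ($d = 77 \cdot 79 = 6083$)
$r{\left(T,Q \right)} = \frac{1}{5 + T - \left(-1 + Q\right)^{2}}$ ($r{\left(T,Q \right)} = \frac{1}{\left(5 - \left(-1 + Q\right)^{2}\right) + T} = \frac{1}{5 + T - \left(-1 + Q\right)^{2}}$)
$b{\left(t,N \right)} = 2 - N$
$r{\left(d,72 \right)} - b{\left(200,97 \right)} = \frac{1}{5 + 6083 - \left(-1 + 72\right)^{2}} - \left(2 - 97\right) = \frac{1}{5 + 6083 - 71^{2}} - \left(2 - 97\right) = \frac{1}{5 + 6083 - 5041} - -95 = \frac{1}{5 + 6083 - 5041} + 95 = \frac{1}{1047} + 95 = \frac{99466}{1047}$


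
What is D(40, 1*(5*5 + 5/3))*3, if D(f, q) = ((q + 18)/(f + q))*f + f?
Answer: 1002/5 ≈ 200.40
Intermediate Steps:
D(f, q) = f + f*(18 + q)/(f + q) (D(f, q) = ((18 + q)/(f + q))*f + f = f*(18 + q)/(f + q) + f = f + f*(18 + q)/(f + q))
D(40, 1*(5*5 + 5/3))*3 = (40*(18 + 40 + 2*(1*(5*5 + 5/3)))/(40 + 1*(5*5 + 5/3)))*3 = (40*(18 + 40 + 2*(1*(25 + 5*(⅓))))/(40 + 1*(25 + 5*(⅓))))*3 = (40*(18 + 40 + 2*(1*(25 + 5/3)))/(40 + 1*(25 + 5/3)))*3 = (40*(18 + 40 + 2*(1*(80/3)))/(40 + 1*(80/3)))*3 = (40*(18 + 40 + 2*(80/3))/(40 + 80/3))*3 = (40*(18 + 40 + 160/3)/(200/3))*3 = (40*(3/200)*(334/3))*3 = (334/5)*3 = 1002/5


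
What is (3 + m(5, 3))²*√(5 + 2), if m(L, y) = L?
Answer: 64*√7 ≈ 169.33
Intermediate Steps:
(3 + m(5, 3))²*√(5 + 2) = (3 + 5)²*√(5 + 2) = 8²*√7 = 64*√7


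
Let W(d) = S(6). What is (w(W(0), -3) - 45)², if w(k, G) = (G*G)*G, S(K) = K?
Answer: 5184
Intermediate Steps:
W(d) = 6
w(k, G) = G³ (w(k, G) = G²*G = G³)
(w(W(0), -3) - 45)² = ((-3)³ - 45)² = (-27 - 45)² = (-72)² = 5184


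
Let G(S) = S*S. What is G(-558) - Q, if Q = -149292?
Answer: 460656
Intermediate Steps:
G(S) = S²
G(-558) - Q = (-558)² - 1*(-149292) = 311364 + 149292 = 460656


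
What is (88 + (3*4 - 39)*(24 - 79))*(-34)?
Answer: -53482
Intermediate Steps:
(88 + (3*4 - 39)*(24 - 79))*(-34) = (88 + (12 - 39)*(-55))*(-34) = (88 - 27*(-55))*(-34) = (88 + 1485)*(-34) = 1573*(-34) = -53482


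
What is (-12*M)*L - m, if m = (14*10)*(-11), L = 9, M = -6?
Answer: 2188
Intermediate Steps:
m = -1540 (m = 140*(-11) = -1540)
(-12*M)*L - m = -12*(-6)*9 - 1*(-1540) = 72*9 + 1540 = 648 + 1540 = 2188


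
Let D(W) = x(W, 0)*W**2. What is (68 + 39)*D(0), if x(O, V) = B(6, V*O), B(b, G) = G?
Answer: 0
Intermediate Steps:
x(O, V) = O*V (x(O, V) = V*O = O*V)
D(W) = 0 (D(W) = (W*0)*W**2 = 0*W**2 = 0)
(68 + 39)*D(0) = (68 + 39)*0 = 107*0 = 0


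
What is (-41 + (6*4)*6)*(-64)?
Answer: -6592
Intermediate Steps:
(-41 + (6*4)*6)*(-64) = (-41 + 24*6)*(-64) = (-41 + 144)*(-64) = 103*(-64) = -6592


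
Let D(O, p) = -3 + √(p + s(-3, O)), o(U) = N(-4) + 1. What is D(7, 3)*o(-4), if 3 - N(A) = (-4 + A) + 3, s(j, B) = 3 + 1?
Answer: -27 + 9*√7 ≈ -3.1882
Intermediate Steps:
s(j, B) = 4
N(A) = 4 - A (N(A) = 3 - ((-4 + A) + 3) = 3 - (-1 + A) = 3 + (1 - A) = 4 - A)
o(U) = 9 (o(U) = (4 - 1*(-4)) + 1 = (4 + 4) + 1 = 8 + 1 = 9)
D(O, p) = -3 + √(4 + p) (D(O, p) = -3 + √(p + 4) = -3 + √(4 + p))
D(7, 3)*o(-4) = (-3 + √(4 + 3))*9 = (-3 + √7)*9 = -27 + 9*√7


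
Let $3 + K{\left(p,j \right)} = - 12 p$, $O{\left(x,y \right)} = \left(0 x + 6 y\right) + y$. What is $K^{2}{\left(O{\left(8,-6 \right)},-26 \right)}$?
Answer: $251001$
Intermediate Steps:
$O{\left(x,y \right)} = 7 y$ ($O{\left(x,y \right)} = \left(0 + 6 y\right) + y = 6 y + y = 7 y$)
$K{\left(p,j \right)} = -3 - 12 p$
$K^{2}{\left(O{\left(8,-6 \right)},-26 \right)} = \left(-3 - 12 \cdot 7 \left(-6\right)\right)^{2} = \left(-3 - -504\right)^{2} = \left(-3 + 504\right)^{2} = 501^{2} = 251001$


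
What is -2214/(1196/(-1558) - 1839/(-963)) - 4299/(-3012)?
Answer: -555435928127/286711276 ≈ -1937.3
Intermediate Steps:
-2214/(1196/(-1558) - 1839/(-963)) - 4299/(-3012) = -2214/(1196*(-1/1558) - 1839*(-1/963)) - 4299*(-1/3012) = -2214/(-598/779 + 613/321) + 1433/1004 = -2214/285569/250059 + 1433/1004 = -2214*250059/285569 + 1433/1004 = -553630626/285569 + 1433/1004 = -555435928127/286711276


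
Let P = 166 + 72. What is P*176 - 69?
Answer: 41819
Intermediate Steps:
P = 238
P*176 - 69 = 238*176 - 69 = 41888 - 69 = 41819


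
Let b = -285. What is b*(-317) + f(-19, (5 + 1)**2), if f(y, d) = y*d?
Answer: 89661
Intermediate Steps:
f(y, d) = d*y
b*(-317) + f(-19, (5 + 1)**2) = -285*(-317) + (5 + 1)**2*(-19) = 90345 + 6**2*(-19) = 90345 + 36*(-19) = 90345 - 684 = 89661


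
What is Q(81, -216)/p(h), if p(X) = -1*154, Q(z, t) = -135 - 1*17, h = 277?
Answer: 76/77 ≈ 0.98701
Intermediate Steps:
Q(z, t) = -152 (Q(z, t) = -135 - 17 = -152)
p(X) = -154
Q(81, -216)/p(h) = -152/(-154) = -152*(-1/154) = 76/77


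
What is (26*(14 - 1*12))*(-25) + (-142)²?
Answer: 18864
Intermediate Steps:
(26*(14 - 1*12))*(-25) + (-142)² = (26*(14 - 12))*(-25) + 20164 = (26*2)*(-25) + 20164 = 52*(-25) + 20164 = -1300 + 20164 = 18864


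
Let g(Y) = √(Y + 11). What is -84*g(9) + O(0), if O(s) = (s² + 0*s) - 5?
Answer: -5 - 168*√5 ≈ -380.66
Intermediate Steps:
O(s) = -5 + s² (O(s) = (s² + 0) - 5 = s² - 5 = -5 + s²)
g(Y) = √(11 + Y)
-84*g(9) + O(0) = -84*√(11 + 9) + (-5 + 0²) = -168*√5 + (-5 + 0) = -168*√5 - 5 = -5 - 168*√5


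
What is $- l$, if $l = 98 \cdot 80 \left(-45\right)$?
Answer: $352800$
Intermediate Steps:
$l = -352800$ ($l = 7840 \left(-45\right) = -352800$)
$- l = \left(-1\right) \left(-352800\right) = 352800$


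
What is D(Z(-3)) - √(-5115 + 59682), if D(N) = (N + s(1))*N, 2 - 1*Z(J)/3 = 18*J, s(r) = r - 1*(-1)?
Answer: 28560 - 3*√6063 ≈ 28326.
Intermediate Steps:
s(r) = 1 + r (s(r) = r + 1 = 1 + r)
Z(J) = 6 - 54*J
D(N) = N*(2 + N) (D(N) = (N + (1 + 1))*N = (N + 2)*N = (2 + N)*N = N*(2 + N))
D(Z(-3)) - √(-5115 + 59682) = (6 - 54*(-3))*(2 + (6 - 54*(-3))) - √(-5115 + 59682) = (6 + 162)*(2 + (6 + 162)) - √54567 = 168*(2 + 168) - 3*√6063 = 168*170 - 3*√6063 = 28560 - 3*√6063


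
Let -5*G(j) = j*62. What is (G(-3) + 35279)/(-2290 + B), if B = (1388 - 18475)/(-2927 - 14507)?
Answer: -3078513154/199533865 ≈ -15.429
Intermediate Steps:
G(j) = -62*j/5 (G(j) = -j*62/5 = -62*j/5)
B = 17087/17434 (B = -17087/(-17434) = -17087*(-1/17434) = 17087/17434 ≈ 0.98010)
(G(-3) + 35279)/(-2290 + B) = (-62/5*(-3) + 35279)/(-2290 + 17087/17434) = (186/5 + 35279)/(-39906773/17434) = (176581/5)*(-17434/39906773) = -3078513154/199533865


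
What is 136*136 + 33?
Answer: 18529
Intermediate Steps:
136*136 + 33 = 18496 + 33 = 18529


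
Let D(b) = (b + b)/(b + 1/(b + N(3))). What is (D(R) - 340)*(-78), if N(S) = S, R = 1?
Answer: 131976/5 ≈ 26395.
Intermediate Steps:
D(b) = 2*b/(b + 1/(3 + b)) (D(b) = (b + b)/(b + 1/(b + 3)) = (2*b)/(b + 1/(3 + b)) = 2*b/(b + 1/(3 + b)))
(D(R) - 340)*(-78) = (2*1*(3 + 1)/(1 + 1**2 + 3*1) - 340)*(-78) = (2*1*4/(1 + 1 + 3) - 340)*(-78) = (2*1*4/5 - 340)*(-78) = (2*1*(1/5)*4 - 340)*(-78) = (8/5 - 340)*(-78) = -1692/5*(-78) = 131976/5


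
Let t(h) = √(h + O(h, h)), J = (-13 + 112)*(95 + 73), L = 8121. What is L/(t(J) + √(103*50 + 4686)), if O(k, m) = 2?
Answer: 8121/(√16634 + 2*√2459) ≈ 35.595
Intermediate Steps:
J = 16632 (J = 99*168 = 16632)
t(h) = √(2 + h) (t(h) = √(h + 2) = √(2 + h))
L/(t(J) + √(103*50 + 4686)) = 8121/(√(2 + 16632) + √(103*50 + 4686)) = 8121/(√16634 + √(5150 + 4686)) = 8121/(√16634 + √9836) = 8121/(√16634 + 2*√2459)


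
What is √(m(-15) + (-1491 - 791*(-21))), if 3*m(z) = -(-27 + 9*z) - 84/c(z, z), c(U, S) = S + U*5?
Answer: 2*√853555/15 ≈ 123.18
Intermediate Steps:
c(U, S) = S + 5*U
m(z) = 9 - 3*z - 14/(3*z) (m(z) = (-(-27 + 9*z) - 84/(z + 5*z))/3 = (-(-27 + 9*z) - 84*1/(6*z))/3 = (-9*(-3 + z) - 14/z)/3 = ((27 - 9*z) - 14/z)/3 = (27 - 14/z - 9*z)/3 = 9 - 3*z - 14/(3*z))
√(m(-15) + (-1491 - 791*(-21))) = √((9 - 3*(-15) - 14/3/(-15)) + (-1491 - 791*(-21))) = √((9 + 45 - 14/3*(-1/15)) + (-1491 + 16611)) = √((9 + 45 + 14/45) + 15120) = √(2444/45 + 15120) = √(682844/45) = 2*√853555/15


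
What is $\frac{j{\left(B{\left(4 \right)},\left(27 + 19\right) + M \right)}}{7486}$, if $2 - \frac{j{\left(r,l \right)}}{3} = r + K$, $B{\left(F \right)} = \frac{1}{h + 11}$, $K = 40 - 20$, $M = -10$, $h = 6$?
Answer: $- \frac{921}{127262} \approx -0.007237$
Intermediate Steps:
$K = 20$ ($K = 40 - 20 = 20$)
$B{\left(F \right)} = \frac{1}{17}$ ($B{\left(F \right)} = \frac{1}{6 + 11} = \frac{1}{17}$)
$j{\left(r,l \right)} = -54 - 3 r$ ($j{\left(r,l \right)} = 6 - 3 \left(r + 20\right) = 6 - 3 \left(20 + r\right) = 6 - \left(60 + 3 r\right) = -54 - 3 r$)
$\frac{j{\left(B{\left(4 \right)},\left(27 + 19\right) + M \right)}}{7486} = \frac{-54 - \frac{3}{17}}{7486} = \left(-54 - \frac{3}{17}\right) \frac{1}{7486} = \left(- \frac{921}{17}\right) \frac{1}{7486} = - \frac{921}{127262}$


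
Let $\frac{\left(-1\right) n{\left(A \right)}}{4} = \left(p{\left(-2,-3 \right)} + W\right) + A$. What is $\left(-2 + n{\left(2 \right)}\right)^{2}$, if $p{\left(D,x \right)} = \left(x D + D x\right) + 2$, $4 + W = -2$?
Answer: $1764$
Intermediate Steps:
$W = -6$ ($W = -4 - 2 = -6$)
$p{\left(D,x \right)} = 2 + 2 D x$ ($p{\left(D,x \right)} = \left(D x + D x\right) + 2 = 2 D x + 2 = 2 + 2 D x$)
$n{\left(A \right)} = -32 - 4 A$ ($n{\left(A \right)} = - 4 \left(\left(\left(2 + 2 \left(-2\right) \left(-3\right)\right) - 6\right) + A\right) = - 4 \left(\left(\left(2 + 12\right) - 6\right) + A\right) = - 4 \left(\left(14 - 6\right) + A\right) = - 4 \left(8 + A\right) = -32 - 4 A$)
$\left(-2 + n{\left(2 \right)}\right)^{2} = \left(-2 - 40\right)^{2} = \left(-42\right)^{2} = 1764$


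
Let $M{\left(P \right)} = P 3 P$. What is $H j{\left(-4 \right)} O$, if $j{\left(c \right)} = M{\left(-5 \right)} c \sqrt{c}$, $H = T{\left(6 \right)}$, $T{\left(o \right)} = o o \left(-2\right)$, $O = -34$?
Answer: $- 1468800 i \approx - 1.4688 \cdot 10^{6} i$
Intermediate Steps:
$T{\left(o \right)} = - 2 o^{2}$ ($T{\left(o \right)} = o^{2} \left(-2\right) = - 2 o^{2}$)
$H = -72$ ($H = - 2 \cdot 6^{2} = \left(-2\right) 36 = -72$)
$M{\left(P \right)} = 3 P^{2}$ ($M{\left(P \right)} = 3 P P = 3 P^{2}$)
$j{\left(c \right)} = 75 c^{\frac{3}{2}}$ ($j{\left(c \right)} = 3 \left(-5\right)^{2} c \sqrt{c} = 3 \cdot 25 c \sqrt{c} = 75 c \sqrt{c} = 75 c^{\frac{3}{2}}$)
$H j{\left(-4 \right)} O = - 72 \cdot 75 \left(-4\right)^{\frac{3}{2}} \left(-34\right) = - 72 \cdot 75 \left(- 8 i\right) \left(-34\right) = - 72 \left(- 600 i\right) \left(-34\right) = 43200 i \left(-34\right) = - 1468800 i$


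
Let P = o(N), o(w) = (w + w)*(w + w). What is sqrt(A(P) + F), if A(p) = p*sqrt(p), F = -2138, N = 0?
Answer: I*sqrt(2138) ≈ 46.239*I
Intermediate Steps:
o(w) = 4*w**2 (o(w) = (2*w)*(2*w) = 4*w**2)
P = 0 (P = 4*0**2 = 4*0 = 0)
A(p) = p**(3/2)
sqrt(A(P) + F) = sqrt(0**(3/2) - 2138) = sqrt(0 - 2138) = sqrt(-2138) = I*sqrt(2138)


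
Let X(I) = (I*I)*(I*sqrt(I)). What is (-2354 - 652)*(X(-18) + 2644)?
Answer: -7947864 + 52592976*I*sqrt(2) ≈ -7.9479e+6 + 7.4378e+7*I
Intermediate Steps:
X(I) = I**(7/2) (X(I) = I**2*I**(3/2) = I**(7/2))
(-2354 - 652)*(X(-18) + 2644) = (-2354 - 652)*((-18)**(7/2) + 2644) = -3006*(-17496*I*sqrt(2) + 2644) = -3006*(2644 - 17496*I*sqrt(2)) = -7947864 + 52592976*I*sqrt(2)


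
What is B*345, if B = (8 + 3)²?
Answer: 41745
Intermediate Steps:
B = 121 (B = 11² = 121)
B*345 = 121*345 = 41745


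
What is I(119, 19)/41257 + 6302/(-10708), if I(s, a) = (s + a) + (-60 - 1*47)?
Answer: -129834833/220889978 ≈ -0.58778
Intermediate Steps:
I(s, a) = -107 + a + s (I(s, a) = (a + s) + (-60 - 47) = (a + s) - 107 = -107 + a + s)
I(119, 19)/41257 + 6302/(-10708) = (-107 + 19 + 119)/41257 + 6302/(-10708) = 31*(1/41257) + 6302*(-1/10708) = 31/41257 - 3151/5354 = -129834833/220889978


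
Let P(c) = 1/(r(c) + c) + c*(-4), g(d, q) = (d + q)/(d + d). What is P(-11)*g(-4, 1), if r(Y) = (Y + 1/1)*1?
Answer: 923/56 ≈ 16.482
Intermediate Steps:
r(Y) = 1 + Y (r(Y) = (Y + 1)*1 = (1 + Y)*1 = 1 + Y)
g(d, q) = (d + q)/(2*d) (g(d, q) = (d + q)/((2*d)) = (d + q)*(1/(2*d)) = (d + q)/(2*d))
P(c) = 1/(1 + 2*c) - 4*c (P(c) = 1/((1 + c) + c) + c*(-4) = 1/(1 + 2*c) - 4*c)
P(-11)*g(-4, 1) = ((1 - 8*(-11)**2 - 4*(-11))/(1 + 2*(-11)))*((1/2)*(-4 + 1)/(-4)) = ((1 - 8*121 + 44)/(1 - 22))*((1/2)*(-1/4)*(-3)) = ((1 - 968 + 44)/(-21))*(3/8) = -1/21*(-923)*(3/8) = (923/21)*(3/8) = 923/56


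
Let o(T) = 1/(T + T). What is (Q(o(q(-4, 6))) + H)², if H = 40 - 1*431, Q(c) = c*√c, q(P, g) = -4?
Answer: (12512 + I*√2)²/1024 ≈ 1.5288e+5 + 34.56*I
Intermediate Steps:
o(T) = 1/(2*T)
Q(c) = c^(3/2)
H = -391 (H = 40 - 431 = -391)
(Q(o(q(-4, 6))) + H)² = (((½)/(-4))^(3/2) - 391)² = (((½)*(-¼))^(3/2) - 391)² = ((-⅛)^(3/2) - 391)² = (-I*√2/32 - 391)² = (-391 - I*√2/32)²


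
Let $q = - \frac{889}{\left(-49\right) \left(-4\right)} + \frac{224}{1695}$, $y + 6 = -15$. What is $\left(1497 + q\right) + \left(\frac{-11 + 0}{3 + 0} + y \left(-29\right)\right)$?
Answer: $\frac{33189249}{15820} \approx 2097.9$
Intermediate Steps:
$y = -21$ ($y = -6 - 15 = -21$)
$q = - \frac{208993}{47460}$ ($q = - \frac{889}{196} + 224 \cdot \frac{1}{1695} = \left(-889\right) \frac{1}{196} + \frac{224}{1695} = - \frac{127}{28} + \frac{224}{1695} = - \frac{208993}{47460} \approx -4.4036$)
$\left(1497 + q\right) + \left(\frac{-11 + 0}{3 + 0} + y \left(-29\right)\right) = \left(1497 - \frac{208993}{47460}\right) + \left(\frac{-11 + 0}{3 + 0} - -609\right) = \frac{70838627}{47460} + \left(- \frac{11}{3} + 609\right) = \frac{70838627}{47460} + \frac{1816}{3} = \frac{33189249}{15820}$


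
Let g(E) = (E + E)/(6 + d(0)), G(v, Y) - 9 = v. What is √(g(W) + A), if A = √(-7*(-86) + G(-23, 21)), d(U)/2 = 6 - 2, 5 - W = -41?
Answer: √(322 + 686*√3)/7 ≈ 5.5516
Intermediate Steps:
W = 46 (W = 5 - 1*(-41) = 5 + 41 = 46)
d(U) = 8 (d(U) = 2*(6 - 2) = 2*4 = 8)
G(v, Y) = 9 + v
A = 14*√3 (A = √(-7*(-86) + (9 - 23)) = √(602 - 14) = √588 = 14*√3 ≈ 24.249)
g(E) = E/7 (g(E) = (E + E)/(6 + 8) = (2*E)/14 = (2*E)*(1/14) = E/7)
√(g(W) + A) = √((⅐)*46 + 14*√3) = √(46/7 + 14*√3)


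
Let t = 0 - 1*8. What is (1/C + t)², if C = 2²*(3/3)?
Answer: 961/16 ≈ 60.063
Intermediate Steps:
t = -8 (t = 0 - 8 = -8)
C = 4 (C = 4*(3*(⅓)) = 4*1 = 4)
(1/C + t)² = (1/4 - 8)² = (¼ - 8)² = (-31/4)² = 961/16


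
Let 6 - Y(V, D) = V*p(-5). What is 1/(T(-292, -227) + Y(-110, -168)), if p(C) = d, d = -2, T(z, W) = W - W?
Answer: -1/214 ≈ -0.0046729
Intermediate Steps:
T(z, W) = 0
p(C) = -2
Y(V, D) = 6 + 2*V (Y(V, D) = 6 - V*(-2) = 6 - (-2)*V = 6 + 2*V)
1/(T(-292, -227) + Y(-110, -168)) = 1/(0 + (6 + 2*(-110))) = 1/(0 + (6 - 220)) = 1/(0 - 214) = 1/(-214) = -1/214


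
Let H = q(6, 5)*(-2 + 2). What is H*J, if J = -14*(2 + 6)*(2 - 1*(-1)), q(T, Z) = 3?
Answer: 0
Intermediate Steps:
H = 0 (H = 3*(-2 + 2) = 3*0 = 0)
J = -336 (J = -112*(2 + 1) = -112*3 = -14*24 = -336)
H*J = 0*(-336) = 0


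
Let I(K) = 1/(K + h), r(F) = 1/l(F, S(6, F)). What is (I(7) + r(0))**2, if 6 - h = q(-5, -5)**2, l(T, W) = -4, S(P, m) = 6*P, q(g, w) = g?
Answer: 1/9 ≈ 0.11111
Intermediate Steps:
h = -19 (h = 6 - 1*(-5)**2 = 6 - 1*25 = 6 - 25 = -19)
r(F) = -1/4 (r(F) = 1/(-4) = -1/4)
I(K) = 1/(-19 + K) (I(K) = 1/(K - 19) = 1/(-19 + K))
(I(7) + r(0))**2 = (1/(-19 + 7) - 1/4)**2 = (1/(-12) - 1/4)**2 = (-1/12 - 1/4)**2 = (-1/3)**2 = 1/9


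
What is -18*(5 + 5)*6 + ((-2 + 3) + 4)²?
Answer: -1055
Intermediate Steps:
-18*(5 + 5)*6 + ((-2 + 3) + 4)² = -180*6 + (1 + 4)² = -18*60 + 5² = -1080 + 25 = -1055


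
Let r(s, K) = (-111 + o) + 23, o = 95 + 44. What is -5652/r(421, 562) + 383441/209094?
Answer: -387414599/3554598 ≈ -108.99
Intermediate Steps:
o = 139
r(s, K) = 51 (r(s, K) = (-111 + 139) + 23 = 28 + 23 = 51)
-5652/r(421, 562) + 383441/209094 = -5652/51 + 383441/209094 = -5652*1/51 + 383441*(1/209094) = -1884/17 + 383441/209094 = -387414599/3554598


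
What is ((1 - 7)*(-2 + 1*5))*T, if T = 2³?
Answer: -144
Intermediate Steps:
T = 8
((1 - 7)*(-2 + 1*5))*T = ((1 - 7)*(-2 + 1*5))*8 = -6*(-2 + 5)*8 = -6*3*8 = -18*8 = -144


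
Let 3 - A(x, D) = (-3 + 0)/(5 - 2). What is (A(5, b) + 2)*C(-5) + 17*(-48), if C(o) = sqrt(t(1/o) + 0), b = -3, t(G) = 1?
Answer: -810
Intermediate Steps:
A(x, D) = 4 (A(x, D) = 3 - (-3 + 0)/(5 - 2) = 3 - (-3)/3 = 3 - 1*(-1) = 3 + 1 = 4)
C(o) = 1 (C(o) = sqrt(1 + 0) = sqrt(1) = 1)
(A(5, b) + 2)*C(-5) + 17*(-48) = (4 + 2)*1 + 17*(-48) = 6*1 - 816 = 6 - 816 = -810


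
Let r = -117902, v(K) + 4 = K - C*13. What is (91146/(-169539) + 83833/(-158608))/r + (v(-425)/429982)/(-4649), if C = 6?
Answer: 9819538889828870943/1056268794297274281539872 ≈ 9.2964e-6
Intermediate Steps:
v(K) = -82 + K (v(K) = -4 + (K - 6*13) = -4 + (K - 1*78) = -4 + (K - 78) = -4 + (-78 + K) = -82 + K)
(91146/(-169539) + 83833/(-158608))/r + (v(-425)/429982)/(-4649) = (91146/(-169539) + 83833/(-158608))/(-117902) + ((-82 - 425)/429982)/(-4649) = (91146*(-1/169539) + 83833*(-1/158608))*(-1/117902) - 507*1/429982*(-1/4649) = (-30382/56513 - 83833/158608)*(-1/117902) - 507/429982*(-1/4649) = -9556482585/8963413904*(-1/117902) + 507/1998986318 = 9556482585/1056804426109408 + 507/1998986318 = 9819538889828870943/1056268794297274281539872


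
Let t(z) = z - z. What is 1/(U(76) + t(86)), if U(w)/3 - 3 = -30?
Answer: -1/81 ≈ -0.012346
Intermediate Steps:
U(w) = -81 (U(w) = 9 + 3*(-30) = 9 - 90 = -81)
t(z) = 0
1/(U(76) + t(86)) = 1/(-81 + 0) = 1/(-81) = -1/81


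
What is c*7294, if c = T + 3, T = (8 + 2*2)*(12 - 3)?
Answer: 809634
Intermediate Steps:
T = 108 (T = (8 + 4)*9 = 12*9 = 108)
c = 111 (c = 108 + 3 = 111)
c*7294 = 111*7294 = 809634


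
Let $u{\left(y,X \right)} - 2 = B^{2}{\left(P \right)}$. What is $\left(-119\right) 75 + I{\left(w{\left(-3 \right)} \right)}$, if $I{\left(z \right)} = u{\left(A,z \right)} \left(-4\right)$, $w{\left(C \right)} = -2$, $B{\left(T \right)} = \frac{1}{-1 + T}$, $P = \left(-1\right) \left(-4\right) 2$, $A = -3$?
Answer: $- \frac{437721}{49} \approx -8933.1$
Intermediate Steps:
$P = 8$ ($P = 4 \cdot 2 = 8$)
$u{\left(y,X \right)} = \frac{99}{49}$ ($u{\left(y,X \right)} = 2 + \left(\frac{1}{-1 + 8}\right)^{2} = 2 + \left(\frac{1}{7}\right)^{2} = 2 + \frac{1}{49} = \frac{99}{49}$)
$I{\left(z \right)} = - \frac{396}{49}$ ($I{\left(z \right)} = \frac{99}{49} \left(-4\right) = - \frac{396}{49}$)
$\left(-119\right) 75 + I{\left(w{\left(-3 \right)} \right)} = \left(-119\right) 75 - \frac{396}{49} = -8925 - \frac{396}{49} = - \frac{437721}{49}$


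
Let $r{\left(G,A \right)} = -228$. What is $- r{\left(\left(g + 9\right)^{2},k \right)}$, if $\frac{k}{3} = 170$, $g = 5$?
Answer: $228$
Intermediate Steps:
$k = 510$ ($k = 3 \cdot 170 = 510$)
$- r{\left(\left(g + 9\right)^{2},k \right)} = \left(-1\right) \left(-228\right) = 228$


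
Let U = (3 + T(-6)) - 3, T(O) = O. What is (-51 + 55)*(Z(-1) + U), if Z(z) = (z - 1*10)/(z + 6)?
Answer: -164/5 ≈ -32.800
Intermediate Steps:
Z(z) = (-10 + z)/(6 + z) (Z(z) = (z - 10)/(6 + z) = (-10 + z)/(6 + z))
U = -6 (U = (3 - 6) - 3 = -3 - 3 = -6)
(-51 + 55)*(Z(-1) + U) = (-51 + 55)*((-10 - 1)/(6 - 1) - 6) = 4*(-11/5 - 6) = 4*(-41/5) = -164/5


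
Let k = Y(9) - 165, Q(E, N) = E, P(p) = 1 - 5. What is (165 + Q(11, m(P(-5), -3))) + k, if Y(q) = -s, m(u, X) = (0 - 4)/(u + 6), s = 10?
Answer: 1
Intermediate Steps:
P(p) = -4
m(u, X) = -4/(6 + u)
Y(q) = -10 (Y(q) = -1*10 = -10)
k = -175 (k = -10 - 165 = -175)
(165 + Q(11, m(P(-5), -3))) + k = (165 + 11) - 175 = 176 - 175 = 1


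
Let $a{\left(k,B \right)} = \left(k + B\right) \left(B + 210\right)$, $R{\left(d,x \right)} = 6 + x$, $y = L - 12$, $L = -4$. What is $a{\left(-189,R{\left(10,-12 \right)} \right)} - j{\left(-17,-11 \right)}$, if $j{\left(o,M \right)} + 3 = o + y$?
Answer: $-39744$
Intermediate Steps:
$y = -16$ ($y = -4 - 12 = -16$)
$j{\left(o,M \right)} = -19 + o$ ($j{\left(o,M \right)} = -3 + \left(o - 16\right) = -3 + \left(-16 + o\right) = -19 + o$)
$a{\left(k,B \right)} = \left(210 + B\right) \left(B + k\right)$ ($a{\left(k,B \right)} = \left(B + k\right) \left(210 + B\right) = \left(210 + B\right) \left(B + k\right)$)
$a{\left(-189,R{\left(10,-12 \right)} \right)} - j{\left(-17,-11 \right)} = \left(\left(6 - 12\right)^{2} + 210 \left(6 - 12\right) + 210 \left(-189\right) + \left(6 - 12\right) \left(-189\right)\right) - \left(-19 - 17\right) = \left(\left(-6\right)^{2} + 210 \left(-6\right) - 39690 - -1134\right) - -36 = \left(36 - 1260 - 39690 + 1134\right) + 36 = -39780 + 36 = -39744$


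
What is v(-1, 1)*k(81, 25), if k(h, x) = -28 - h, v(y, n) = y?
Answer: 109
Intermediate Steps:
v(-1, 1)*k(81, 25) = -(-28 - 1*81) = -(-28 - 81) = -1*(-109) = 109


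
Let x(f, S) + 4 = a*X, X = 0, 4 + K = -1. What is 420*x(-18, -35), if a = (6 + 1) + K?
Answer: -1680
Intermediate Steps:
K = -5 (K = -4 - 1 = -5)
a = 2 (a = (6 + 1) - 5 = 7 - 5 = 2)
x(f, S) = -4 (x(f, S) = -4 + 2*0 = -4 + 0 = -4)
420*x(-18, -35) = 420*(-4) = -1680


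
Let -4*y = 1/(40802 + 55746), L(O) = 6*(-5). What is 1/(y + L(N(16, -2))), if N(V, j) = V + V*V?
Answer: -386192/11585761 ≈ -0.033333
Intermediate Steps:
N(V, j) = V + V²
L(O) = -30
y = -1/386192 (y = -1/(4*(40802 + 55746)) = -¼/96548 = -¼*1/96548 = -1/386192 ≈ -2.5894e-6)
1/(y + L(N(16, -2))) = 1/(-1/386192 - 30) = 1/(-11585761/386192) = -386192/11585761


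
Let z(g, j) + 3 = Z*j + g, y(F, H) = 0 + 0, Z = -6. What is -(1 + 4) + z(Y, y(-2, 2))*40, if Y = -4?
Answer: -285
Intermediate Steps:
y(F, H) = 0
z(g, j) = -3 + g - 6*j (z(g, j) = -3 + (-6*j + g) = -3 + (g - 6*j) = -3 + g - 6*j)
-(1 + 4) + z(Y, y(-2, 2))*40 = -(1 + 4) + (-3 - 4 - 6*0)*40 = -1*5 + (-3 - 4 + 0)*40 = -5 - 7*40 = -5 - 280 = -285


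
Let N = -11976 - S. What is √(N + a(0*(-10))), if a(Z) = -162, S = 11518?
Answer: 2*I*√5914 ≈ 153.81*I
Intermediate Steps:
N = -23494 (N = -11976 - 1*11518 = -11976 - 11518 = -23494)
√(N + a(0*(-10))) = √(-23494 - 162) = √(-23656) = 2*I*√5914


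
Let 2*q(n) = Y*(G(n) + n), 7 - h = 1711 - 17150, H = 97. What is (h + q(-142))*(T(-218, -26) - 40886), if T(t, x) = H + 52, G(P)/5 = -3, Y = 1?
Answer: -1252051695/2 ≈ -6.2603e+8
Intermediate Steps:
G(P) = -15 (G(P) = 5*(-3) = -15)
T(t, x) = 149 (T(t, x) = 97 + 52 = 149)
h = 15446 (h = 7 - (1711 - 17150) = 7 - 1*(-15439) = 7 + 15439 = 15446)
q(n) = -15/2 + n/2 (q(n) = (1*(-15 + n))/2 = (-15 + n)/2 = -15/2 + n/2)
(h + q(-142))*(T(-218, -26) - 40886) = (15446 + (-15/2 + (½)*(-142)))*(149 - 40886) = (15446 + (-15/2 - 71))*(-40737) = (15446 - 157/2)*(-40737) = (30735/2)*(-40737) = -1252051695/2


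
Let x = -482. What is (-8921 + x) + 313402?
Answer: 303999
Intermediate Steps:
(-8921 + x) + 313402 = (-8921 - 482) + 313402 = -9403 + 313402 = 303999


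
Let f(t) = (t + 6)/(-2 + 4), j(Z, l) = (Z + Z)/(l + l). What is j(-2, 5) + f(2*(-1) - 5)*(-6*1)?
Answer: 13/5 ≈ 2.6000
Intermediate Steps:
j(Z, l) = Z/l (j(Z, l) = (2*Z)/((2*l)) = (2*Z)*(1/(2*l)) = Z/l)
f(t) = 3 + t/2 (f(t) = (6 + t)/2 = (6 + t)*(½) = 3 + t/2)
j(-2, 5) + f(2*(-1) - 5)*(-6*1) = -2/5 + (3 + (2*(-1) - 5)/2)*(-6*1) = -2*⅕ + (3 + (-2 - 5)/2)*(-6) = -⅖ + (3 + (½)*(-7))*(-6) = -⅖ + (3 - 7/2)*(-6) = -⅖ - ½*(-6) = -⅖ + 3 = 13/5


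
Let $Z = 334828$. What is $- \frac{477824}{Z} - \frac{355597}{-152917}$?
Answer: $\frac{11499104927}{12800223319} \approx 0.89835$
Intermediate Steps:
$- \frac{477824}{Z} - \frac{355597}{-152917} = - \frac{477824}{334828} - \frac{355597}{-152917} = \left(-477824\right) \frac{1}{334828} - - \frac{355597}{152917} = - \frac{119456}{83707} + \frac{355597}{152917} = \frac{11499104927}{12800223319}$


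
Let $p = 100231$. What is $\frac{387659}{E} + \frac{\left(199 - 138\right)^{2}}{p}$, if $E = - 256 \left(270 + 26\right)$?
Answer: $- \frac{38573486733}{7595104256} \approx -5.0787$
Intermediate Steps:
$E = -75776$ ($E = \left(-256\right) 296 = -75776$)
$\frac{387659}{E} + \frac{\left(199 - 138\right)^{2}}{p} = \frac{387659}{-75776} + \frac{\left(199 - 138\right)^{2}}{100231} = 387659 \left(- \frac{1}{75776}\right) + 61^{2} \cdot \frac{1}{100231} = - \frac{387659}{75776} + 3721 \cdot \frac{1}{100231} = - \frac{387659}{75776} + \frac{3721}{100231} = - \frac{38573486733}{7595104256}$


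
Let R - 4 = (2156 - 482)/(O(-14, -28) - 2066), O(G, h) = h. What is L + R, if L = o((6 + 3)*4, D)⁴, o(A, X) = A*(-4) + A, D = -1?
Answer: 47481065821/349 ≈ 1.3605e+8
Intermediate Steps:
o(A, X) = -3*A (o(A, X) = -4*A + A = -3*A)
R = 1117/349 (R = 4 + (2156 - 482)/(-28 - 2066) = 4 + 1674/(-2094) = 4 + 1674*(-1/2094) = 4 - 279/349 = 1117/349 ≈ 3.2006)
L = 136048896 (L = (-3*(6 + 3)*4)⁴ = (-27*4)⁴ = (-3*36)⁴ = (-108)⁴ = 136048896)
L + R = 136048896 + 1117/349 = 47481065821/349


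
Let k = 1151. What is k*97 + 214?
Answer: 111861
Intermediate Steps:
k*97 + 214 = 1151*97 + 214 = 111647 + 214 = 111861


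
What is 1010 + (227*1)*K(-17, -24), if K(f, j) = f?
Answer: -2849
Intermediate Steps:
1010 + (227*1)*K(-17, -24) = 1010 + (227*1)*(-17) = 1010 + 227*(-17) = 1010 - 3859 = -2849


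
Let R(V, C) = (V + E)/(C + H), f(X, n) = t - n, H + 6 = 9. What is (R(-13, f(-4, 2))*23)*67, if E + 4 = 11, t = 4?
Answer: -9246/5 ≈ -1849.2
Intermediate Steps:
E = 7 (E = -4 + 11 = 7)
H = 3 (H = -6 + 9 = 3)
f(X, n) = 4 - n
R(V, C) = (7 + V)/(3 + C) (R(V, C) = (V + 7)/(C + 3) = (7 + V)/(3 + C))
(R(-13, f(-4, 2))*23)*67 = (((7 - 13)/(3 + (4 - 1*2)))*23)*67 = ((-6/(3 + (4 - 2)))*23)*67 = ((-6/(3 + 2))*23)*67 = ((-6/5)*23)*67 = (((1/5)*(-6))*23)*67 = -6/5*23*67 = -138/5*67 = -9246/5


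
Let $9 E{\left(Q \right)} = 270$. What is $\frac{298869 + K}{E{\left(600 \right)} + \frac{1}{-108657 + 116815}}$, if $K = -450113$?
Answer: $- \frac{1233848552}{244741} \approx -5041.4$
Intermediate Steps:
$E{\left(Q \right)} = 30$ ($E{\left(Q \right)} = \frac{1}{9} \cdot 270 = 30$)
$\frac{298869 + K}{E{\left(600 \right)} + \frac{1}{-108657 + 116815}} = \frac{298869 - 450113}{30 + \frac{1}{-108657 + 116815}} = - \frac{151244}{30 + \frac{1}{8158}} = - \frac{151244}{\frac{244741}{8158}} = \left(-151244\right) \frac{8158}{244741} = - \frac{1233848552}{244741}$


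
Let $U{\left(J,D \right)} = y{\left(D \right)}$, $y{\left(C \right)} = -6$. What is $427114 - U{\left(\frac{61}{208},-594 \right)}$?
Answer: $427120$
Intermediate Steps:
$U{\left(J,D \right)} = -6$
$427114 - U{\left(\frac{61}{208},-594 \right)} = 427114 - -6 = 427114 + 6 = 427120$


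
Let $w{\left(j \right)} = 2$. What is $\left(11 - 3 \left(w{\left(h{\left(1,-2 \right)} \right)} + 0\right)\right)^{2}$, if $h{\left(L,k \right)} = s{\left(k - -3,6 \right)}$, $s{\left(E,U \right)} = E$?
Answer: $25$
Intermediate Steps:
$h{\left(L,k \right)} = 3 + k$ ($h{\left(L,k \right)} = k - -3 = k + 3 = 3 + k$)
$\left(11 - 3 \left(w{\left(h{\left(1,-2 \right)} \right)} + 0\right)\right)^{2} = \left(11 - 3 \left(2 + 0\right)\right)^{2} = \left(11 - 6\right)^{2} = 5^{2} = 25$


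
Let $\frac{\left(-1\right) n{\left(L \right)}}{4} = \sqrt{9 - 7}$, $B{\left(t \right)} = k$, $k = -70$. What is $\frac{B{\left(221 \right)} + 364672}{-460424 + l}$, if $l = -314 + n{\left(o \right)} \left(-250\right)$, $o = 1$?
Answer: $- \frac{41996499069}{53069376161} - \frac{91150500 \sqrt{2}}{53069376161} \approx -0.79378$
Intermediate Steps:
$B{\left(t \right)} = -70$
$n{\left(L \right)} = - 4 \sqrt{2}$ ($n{\left(L \right)} = - 4 \sqrt{9 - 7} = - 4 \sqrt{2}$)
$l = -314 + 1000 \sqrt{2}$ ($l = -314 + - 4 \sqrt{2} \left(-250\right) = -314 + 1000 \sqrt{2} \approx 1100.2$)
$\frac{B{\left(221 \right)} + 364672}{-460424 + l} = \frac{-70 + 364672}{-460424 - \left(314 - 1000 \sqrt{2}\right)} = \frac{364602}{-460738 + 1000 \sqrt{2}}$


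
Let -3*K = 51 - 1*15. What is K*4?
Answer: -48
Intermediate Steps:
K = -12 (K = -(51 - 1*15)/3 = -(51 - 15)/3 = -⅓*36 = -12)
K*4 = -12*4 = -48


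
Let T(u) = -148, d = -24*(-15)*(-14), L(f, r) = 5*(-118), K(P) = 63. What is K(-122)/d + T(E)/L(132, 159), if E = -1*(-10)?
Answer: 225/944 ≈ 0.23835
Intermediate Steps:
L(f, r) = -590
E = 10
d = -5040 (d = 360*(-14) = -5040)
K(-122)/d + T(E)/L(132, 159) = 63/(-5040) - 148/(-590) = 63*(-1/5040) - 148*(-1/590) = -1/80 + 74/295 = 225/944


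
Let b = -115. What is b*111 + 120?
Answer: -12645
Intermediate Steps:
b*111 + 120 = -115*111 + 120 = -12765 + 120 = -12645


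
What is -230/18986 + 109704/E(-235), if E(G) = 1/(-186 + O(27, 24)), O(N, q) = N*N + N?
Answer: 593609440925/9493 ≈ 6.2531e+7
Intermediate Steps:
O(N, q) = N + N² (O(N, q) = N² + N = N + N²)
E(G) = 1/570 (E(G) = 1/(-186 + 27*(1 + 27)) = 1/(-186 + 27*28) = 1/(-186 + 756) = 1/570)
-230/18986 + 109704/E(-235) = -230/18986 + 109704/(1/570) = -230*1/18986 + 109704*570 = -115/9493 + 62531280 = 593609440925/9493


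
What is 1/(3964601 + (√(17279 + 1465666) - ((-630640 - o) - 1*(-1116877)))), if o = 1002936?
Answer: 896260/4016409641411 - √1482945/20082048207055 ≈ 2.2309e-7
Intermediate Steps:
1/(3964601 + (√(17279 + 1465666) - ((-630640 - o) - 1*(-1116877)))) = 1/(3964601 + (√(17279 + 1465666) - ((-630640 - 1*1002936) - 1*(-1116877)))) = 1/(3964601 + (√1482945 - ((-630640 - 1002936) + 1116877))) = 1/(3964601 + (√1482945 - (-1633576 + 1116877))) = 1/(3964601 + (√1482945 - 1*(-516699))) = 1/(3964601 + (√1482945 + 516699)) = 1/(3964601 + (516699 + √1482945)) = 1/(4481300 + √1482945)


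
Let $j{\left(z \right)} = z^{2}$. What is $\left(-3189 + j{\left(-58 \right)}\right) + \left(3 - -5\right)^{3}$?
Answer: $687$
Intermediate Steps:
$\left(-3189 + j{\left(-58 \right)}\right) + \left(3 - -5\right)^{3} = \left(-3189 + \left(-58\right)^{2}\right) + \left(3 - -5\right)^{3} = \left(-3189 + 3364\right) + \left(3 + 5\right)^{3} = 175 + 8^{3} = 175 + 512 = 687$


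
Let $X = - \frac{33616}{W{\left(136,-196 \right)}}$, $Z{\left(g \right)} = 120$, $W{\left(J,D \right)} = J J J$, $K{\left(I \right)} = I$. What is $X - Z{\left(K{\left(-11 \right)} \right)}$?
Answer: $- \frac{18868021}{157216} \approx -120.01$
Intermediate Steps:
$W{\left(J,D \right)} = J^{3}$ ($W{\left(J,D \right)} = J^{2} J = J^{3}$)
$X = - \frac{2101}{157216}$ ($X = - \frac{33616}{136^{3}} = - \frac{33616}{2515456} = \left(-33616\right) \frac{1}{2515456} = - \frac{2101}{157216} \approx -0.013364$)
$X - Z{\left(K{\left(-11 \right)} \right)} = - \frac{2101}{157216} - 120 = - \frac{18868021}{157216}$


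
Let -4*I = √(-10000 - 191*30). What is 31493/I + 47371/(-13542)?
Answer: -47371/13542 + 5726*I*√130/65 ≈ -3.4981 + 1004.4*I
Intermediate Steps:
I = -11*I*√130/4 (I = -√(-10000 - 191*30)/4 = -√(-10000 - 5730)/4 = -11*I*√130/4 ≈ -31.355*I)
31493/I + 47371/(-13542) = 31493/((-11*I*√130/4)) + 47371/(-13542) = 31493*(2*I*√130/715) + 47371*(-1/13542) = 5726*I*√130/65 - 47371/13542 = -47371/13542 + 5726*I*√130/65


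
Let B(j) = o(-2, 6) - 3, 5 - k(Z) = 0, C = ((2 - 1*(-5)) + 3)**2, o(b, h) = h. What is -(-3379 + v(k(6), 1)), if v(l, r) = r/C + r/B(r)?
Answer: 1013597/300 ≈ 3378.7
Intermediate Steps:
C = 100 (C = ((2 + 5) + 3)**2 = (7 + 3)**2 = 10**2 = 100)
k(Z) = 5 (k(Z) = 5 - 1*0 = 5 + 0 = 5)
B(j) = 3 (B(j) = 6 - 3 = 3)
v(l, r) = 103*r/300 (v(l, r) = r/100 + r/3 = 103*r/300)
-(-3379 + v(k(6), 1)) = -(-3379 + (103/300)*1) = -(-3379 + 103/300) = -1*(-1013597/300) = 1013597/300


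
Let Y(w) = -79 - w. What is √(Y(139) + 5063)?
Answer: √4845 ≈ 69.606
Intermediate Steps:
√(Y(139) + 5063) = √((-79 - 1*139) + 5063) = √((-79 - 139) + 5063) = √(-218 + 5063) = √4845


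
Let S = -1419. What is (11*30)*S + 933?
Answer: -467337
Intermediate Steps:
(11*30)*S + 933 = (11*30)*(-1419) + 933 = 330*(-1419) + 933 = -468270 + 933 = -467337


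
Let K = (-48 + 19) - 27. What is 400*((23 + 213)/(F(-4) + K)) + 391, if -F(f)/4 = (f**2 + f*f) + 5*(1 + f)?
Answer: -11479/31 ≈ -370.29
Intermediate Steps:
K = -56 (K = -29 - 27 = -56)
F(f) = -20 - 20*f - 8*f**2 (F(f) = -4*((f**2 + f*f) + 5*(1 + f)) = -4*((f**2 + f**2) + (5 + 5*f)) = -4*(2*f**2 + (5 + 5*f)) = -4*(5 + 2*f**2 + 5*f) = -20 - 20*f - 8*f**2)
400*((23 + 213)/(F(-4) + K)) + 391 = 400*((23 + 213)/((-20 - 20*(-4) - 8*(-4)**2) - 56)) + 391 = 400*(236/((-20 + 80 - 8*16) - 56)) + 391 = 400*(236/((-20 + 80 - 128) - 56)) + 391 = 400*(236/(-68 - 56)) + 391 = 400*(236/(-124)) + 391 = 400*(236*(-1/124)) + 391 = 400*(-59/31) + 391 = -23600/31 + 391 = -11479/31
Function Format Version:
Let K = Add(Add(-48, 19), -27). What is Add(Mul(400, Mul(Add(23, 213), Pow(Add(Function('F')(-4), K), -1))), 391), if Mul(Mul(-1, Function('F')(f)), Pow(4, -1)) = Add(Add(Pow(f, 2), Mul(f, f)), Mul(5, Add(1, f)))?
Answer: Rational(-11479, 31) ≈ -370.29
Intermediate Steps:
K = -56 (K = Add(-29, -27) = -56)
Function('F')(f) = Add(-20, Mul(-20, f), Mul(-8, Pow(f, 2))) (Function('F')(f) = Mul(-4, Add(Add(Pow(f, 2), Mul(f, f)), Mul(5, Add(1, f)))) = Mul(-4, Add(Add(Pow(f, 2), Pow(f, 2)), Add(5, Mul(5, f)))) = Mul(-4, Add(Mul(2, Pow(f, 2)), Add(5, Mul(5, f)))) = Mul(-4, Add(5, Mul(2, Pow(f, 2)), Mul(5, f))) = Add(-20, Mul(-20, f), Mul(-8, Pow(f, 2))))
Add(Mul(400, Mul(Add(23, 213), Pow(Add(Function('F')(-4), K), -1))), 391) = Add(Mul(400, Mul(Add(23, 213), Pow(Add(Add(-20, Mul(-20, -4), Mul(-8, Pow(-4, 2))), -56), -1))), 391) = Add(Mul(400, Mul(236, Pow(Add(Add(-20, 80, Mul(-8, 16)), -56), -1))), 391) = Add(Mul(400, Mul(236, Pow(Add(Add(-20, 80, -128), -56), -1))), 391) = Add(Mul(400, Mul(236, Pow(Add(-68, -56), -1))), 391) = Add(Mul(400, Mul(236, Pow(-124, -1))), 391) = Add(Mul(400, Mul(236, Rational(-1, 124))), 391) = Add(Mul(400, Rational(-59, 31)), 391) = Add(Rational(-23600, 31), 391) = Rational(-11479, 31)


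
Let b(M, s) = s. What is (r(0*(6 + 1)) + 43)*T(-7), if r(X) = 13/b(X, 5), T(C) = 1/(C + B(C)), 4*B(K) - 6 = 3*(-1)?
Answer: -912/125 ≈ -7.2960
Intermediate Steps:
B(K) = ¾ (B(K) = 3/2 + (3*(-1))/4 = 3/2 + (¼)*(-3) = 3/2 - ¾ = ¾)
T(C) = 1/(¾ + C) (T(C) = 1/(C + ¾) = 1/(¾ + C))
r(X) = 13/5
(r(0*(6 + 1)) + 43)*T(-7) = (13/5 + 43)*(4/(3 + 4*(-7))) = 228*(4/(3 - 28))/5 = 228*(4/(-25))/5 = 228*(4*(-1/25))/5 = (228/5)*(-4/25) = -912/125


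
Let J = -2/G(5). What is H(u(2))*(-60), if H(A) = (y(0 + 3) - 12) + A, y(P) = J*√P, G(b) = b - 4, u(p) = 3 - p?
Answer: 660 + 120*√3 ≈ 867.85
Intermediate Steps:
G(b) = -4 + b
J = -2 (J = -2/(-4 + 5) = -2/1 = -2*1 = -2)
y(P) = -2*√P
H(A) = -12 + A - 2*√3 (H(A) = (-2*√(0 + 3) - 12) + A = (-2*√3 - 12) + A = (-12 - 2*√3) + A = -12 + A - 2*√3)
H(u(2))*(-60) = (-12 + (3 - 1*2) - 2*√3)*(-60) = (-12 + (3 - 2) - 2*√3)*(-60) = (-12 + 1 - 2*√3)*(-60) = (-11 - 2*√3)*(-60) = 660 + 120*√3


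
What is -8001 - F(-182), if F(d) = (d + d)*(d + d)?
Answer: -140497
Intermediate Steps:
F(d) = 4*d**2 (F(d) = (2*d)*(2*d) = 4*d**2)
-8001 - F(-182) = -8001 - 4*(-182)**2 = -8001 - 4*33124 = -8001 - 1*132496 = -8001 - 132496 = -140497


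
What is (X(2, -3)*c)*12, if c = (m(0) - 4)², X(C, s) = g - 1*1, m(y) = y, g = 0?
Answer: -192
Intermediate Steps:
X(C, s) = -1 (X(C, s) = 0 - 1*1 = 0 - 1 = -1)
c = 16 (c = (0 - 4)² = (-4)² = 16)
(X(2, -3)*c)*12 = -1*16*12 = -16*12 = -192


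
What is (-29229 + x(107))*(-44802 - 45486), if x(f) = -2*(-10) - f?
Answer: 2646883008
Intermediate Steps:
x(f) = 20 - f
(-29229 + x(107))*(-44802 - 45486) = (-29229 + (20 - 1*107))*(-44802 - 45486) = (-29229 + (20 - 107))*(-90288) = (-29229 - 87)*(-90288) = -29316*(-90288) = 2646883008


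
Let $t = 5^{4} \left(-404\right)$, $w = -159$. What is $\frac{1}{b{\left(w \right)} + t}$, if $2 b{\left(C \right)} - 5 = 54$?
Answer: $- \frac{2}{504941} \approx -3.9609 \cdot 10^{-6}$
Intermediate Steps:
$b{\left(C \right)} = \frac{59}{2}$ ($b{\left(C \right)} = \frac{5}{2} + \frac{1}{2} \cdot 54 = \frac{5}{2} + 27 = \frac{59}{2}$)
$t = -252500$ ($t = 625 \left(-404\right) = -252500$)
$\frac{1}{b{\left(w \right)} + t} = \frac{1}{\frac{59}{2} - 252500} = \frac{1}{- \frac{504941}{2}} = - \frac{2}{504941}$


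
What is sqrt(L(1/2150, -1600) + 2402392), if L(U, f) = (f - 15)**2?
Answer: sqrt(5010617) ≈ 2238.4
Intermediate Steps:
L(U, f) = (-15 + f)**2
sqrt(L(1/2150, -1600) + 2402392) = sqrt((-15 - 1600)**2 + 2402392) = sqrt((-1615)**2 + 2402392) = sqrt(2608225 + 2402392) = sqrt(5010617)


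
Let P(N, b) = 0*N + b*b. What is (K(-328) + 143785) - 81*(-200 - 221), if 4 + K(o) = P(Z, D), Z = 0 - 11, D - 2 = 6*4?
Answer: 178558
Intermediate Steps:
D = 26 (D = 2 + 6*4 = 2 + 24 = 26)
Z = -11
P(N, b) = b² (P(N, b) = 0 + b² = b²)
K(o) = 672 (K(o) = -4 + 26² = -4 + 676 = 672)
(K(-328) + 143785) - 81*(-200 - 221) = (672 + 143785) - 81*(-200 - 221) = 144457 - 81*(-421) = 144457 + 34101 = 178558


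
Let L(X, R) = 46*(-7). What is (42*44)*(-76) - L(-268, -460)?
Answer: -140126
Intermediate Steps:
L(X, R) = -322
(42*44)*(-76) - L(-268, -460) = (42*44)*(-76) - 1*(-322) = 1848*(-76) + 322 = -140448 + 322 = -140126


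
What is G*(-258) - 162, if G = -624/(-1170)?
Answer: -1498/5 ≈ -299.60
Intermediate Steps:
G = 8/15 (G = -624*(-1/1170) = 8/15 ≈ 0.53333)
G*(-258) - 162 = (8/15)*(-258) - 162 = -688/5 - 162 = -1498/5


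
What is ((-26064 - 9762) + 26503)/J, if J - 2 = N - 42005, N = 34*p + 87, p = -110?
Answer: 9323/45656 ≈ 0.20420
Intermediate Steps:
N = -3653 (N = 34*(-110) + 87 = -3740 + 87 = -3653)
J = -45656 (J = 2 + (-3653 - 42005) = 2 - 45658 = -45656)
((-26064 - 9762) + 26503)/J = ((-26064 - 9762) + 26503)/(-45656) = (-35826 + 26503)*(-1/45656) = -9323*(-1/45656) = 9323/45656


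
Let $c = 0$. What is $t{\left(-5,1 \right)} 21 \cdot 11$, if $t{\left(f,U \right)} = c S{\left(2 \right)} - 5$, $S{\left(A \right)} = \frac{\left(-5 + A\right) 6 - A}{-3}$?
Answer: $-1155$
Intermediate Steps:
$S{\left(A \right)} = 10 - \frac{5 A}{3}$ ($S{\left(A \right)} = \left(\left(-30 + 6 A\right) - A\right) \left(- \frac{1}{3}\right) = \left(-30 + 5 A\right) \left(- \frac{1}{3}\right) = 10 - \frac{5 A}{3}$)
$t{\left(f,U \right)} = -5$ ($t{\left(f,U \right)} = 0 \left(10 - \frac{10}{3}\right) - 5 = 0 \cdot \frac{20}{3} - 5 = 0 - 5 = -5$)
$t{\left(-5,1 \right)} 21 \cdot 11 = \left(-5\right) 21 \cdot 11 = \left(-105\right) 11 = -1155$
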